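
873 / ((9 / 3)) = 291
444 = 444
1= 1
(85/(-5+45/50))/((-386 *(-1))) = -425/7913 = -0.05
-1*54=-54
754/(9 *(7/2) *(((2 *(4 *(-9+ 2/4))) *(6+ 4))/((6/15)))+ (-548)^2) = 377/123377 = 0.00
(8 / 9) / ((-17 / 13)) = -104 / 153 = -0.68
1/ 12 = 0.08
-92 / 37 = -2.49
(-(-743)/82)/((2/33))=149.51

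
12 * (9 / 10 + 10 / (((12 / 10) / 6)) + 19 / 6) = 3244 / 5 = 648.80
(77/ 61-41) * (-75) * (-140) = -25452000/ 61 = -417245.90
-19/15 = -1.27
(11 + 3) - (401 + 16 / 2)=-395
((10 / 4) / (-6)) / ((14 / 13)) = -65 / 168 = -0.39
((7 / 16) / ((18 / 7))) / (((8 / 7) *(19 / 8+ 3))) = 343 / 12384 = 0.03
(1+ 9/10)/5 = 19/50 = 0.38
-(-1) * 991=991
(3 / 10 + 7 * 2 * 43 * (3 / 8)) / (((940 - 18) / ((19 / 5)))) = 85899 / 92200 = 0.93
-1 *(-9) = 9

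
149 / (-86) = -1.73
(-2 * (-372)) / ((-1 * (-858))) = 124 / 143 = 0.87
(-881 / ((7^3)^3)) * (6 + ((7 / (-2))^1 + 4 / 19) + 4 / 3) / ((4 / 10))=-2030705 / 9200622396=-0.00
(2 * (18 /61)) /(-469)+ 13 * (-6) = -2231538 /28609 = -78.00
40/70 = 4/7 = 0.57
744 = 744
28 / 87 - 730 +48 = -59306 / 87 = -681.68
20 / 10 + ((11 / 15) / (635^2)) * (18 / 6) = 4032261 / 2016125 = 2.00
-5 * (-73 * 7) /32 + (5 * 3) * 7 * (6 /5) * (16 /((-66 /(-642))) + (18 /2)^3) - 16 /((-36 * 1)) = 353372881 /3168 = 111544.47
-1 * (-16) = 16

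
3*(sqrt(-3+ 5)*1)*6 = 18*sqrt(2) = 25.46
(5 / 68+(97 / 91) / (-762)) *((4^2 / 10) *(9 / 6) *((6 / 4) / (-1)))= -510171 / 1964690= -0.26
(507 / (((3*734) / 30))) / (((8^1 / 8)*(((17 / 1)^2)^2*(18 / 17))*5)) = 169 / 10818426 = 0.00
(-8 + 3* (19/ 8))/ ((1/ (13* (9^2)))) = -7371/ 8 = -921.38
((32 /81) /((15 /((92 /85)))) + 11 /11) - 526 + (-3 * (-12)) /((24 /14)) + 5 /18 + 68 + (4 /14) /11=-6929012249 /15904350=-435.67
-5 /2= -2.50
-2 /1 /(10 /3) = -3 /5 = -0.60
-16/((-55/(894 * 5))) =14304/11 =1300.36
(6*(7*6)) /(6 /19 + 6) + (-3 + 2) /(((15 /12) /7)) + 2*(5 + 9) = 623 /10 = 62.30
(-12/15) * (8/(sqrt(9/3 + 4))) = -32 * sqrt(7)/35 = -2.42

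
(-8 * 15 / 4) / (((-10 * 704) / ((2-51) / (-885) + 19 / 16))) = 17599 / 3322880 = 0.01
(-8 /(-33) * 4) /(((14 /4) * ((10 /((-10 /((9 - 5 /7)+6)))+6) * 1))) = -0.03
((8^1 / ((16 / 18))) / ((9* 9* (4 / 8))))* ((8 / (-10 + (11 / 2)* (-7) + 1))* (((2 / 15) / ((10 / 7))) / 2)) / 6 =-56 / 192375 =-0.00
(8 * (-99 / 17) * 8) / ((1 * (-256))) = 99 / 68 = 1.46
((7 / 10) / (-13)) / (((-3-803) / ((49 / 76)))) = 343 / 7963280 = 0.00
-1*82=-82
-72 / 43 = -1.67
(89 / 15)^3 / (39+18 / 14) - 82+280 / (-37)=-2971512529 / 35214750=-84.38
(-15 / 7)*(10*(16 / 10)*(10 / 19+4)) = -20640 / 133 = -155.19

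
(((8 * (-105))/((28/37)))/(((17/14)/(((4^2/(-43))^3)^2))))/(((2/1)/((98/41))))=-12775178895360/4405990045153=-2.90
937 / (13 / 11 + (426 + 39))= 10307 / 5128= 2.01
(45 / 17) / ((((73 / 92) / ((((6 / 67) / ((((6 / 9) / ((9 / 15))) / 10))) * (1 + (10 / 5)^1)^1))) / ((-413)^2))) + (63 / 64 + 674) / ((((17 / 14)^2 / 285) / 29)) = 116683828852605 / 22615984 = 5159352.29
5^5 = 3125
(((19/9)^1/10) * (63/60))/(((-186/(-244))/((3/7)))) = 1159/9300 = 0.12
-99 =-99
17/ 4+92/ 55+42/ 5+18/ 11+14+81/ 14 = 55047/ 1540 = 35.74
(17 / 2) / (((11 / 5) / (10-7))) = 255 / 22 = 11.59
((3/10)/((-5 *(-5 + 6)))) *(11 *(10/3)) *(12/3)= -44/5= -8.80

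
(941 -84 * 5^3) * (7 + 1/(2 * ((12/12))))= -143385/2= -71692.50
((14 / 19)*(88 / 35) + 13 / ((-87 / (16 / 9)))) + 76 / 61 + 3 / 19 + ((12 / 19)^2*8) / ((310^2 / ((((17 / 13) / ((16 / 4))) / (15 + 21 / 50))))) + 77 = 22141580507083022 / 276801644912715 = 79.99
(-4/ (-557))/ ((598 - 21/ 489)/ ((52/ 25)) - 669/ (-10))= 169520/ 8365358529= 0.00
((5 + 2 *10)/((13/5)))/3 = 125/39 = 3.21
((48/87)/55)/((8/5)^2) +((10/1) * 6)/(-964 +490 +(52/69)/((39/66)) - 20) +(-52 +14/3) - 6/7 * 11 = -25909025833/455505204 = -56.88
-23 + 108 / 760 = -22.86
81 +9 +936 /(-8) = -27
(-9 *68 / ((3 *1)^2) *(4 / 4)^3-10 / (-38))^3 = -2131746903 / 6859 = -310795.58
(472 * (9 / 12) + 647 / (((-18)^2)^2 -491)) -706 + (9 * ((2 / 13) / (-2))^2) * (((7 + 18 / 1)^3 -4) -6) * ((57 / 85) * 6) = 898708480361 / 300185405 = 2993.84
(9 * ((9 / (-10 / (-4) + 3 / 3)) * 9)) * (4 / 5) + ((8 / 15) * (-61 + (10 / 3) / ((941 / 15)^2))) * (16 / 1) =-353.90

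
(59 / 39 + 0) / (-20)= -59 / 780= -0.08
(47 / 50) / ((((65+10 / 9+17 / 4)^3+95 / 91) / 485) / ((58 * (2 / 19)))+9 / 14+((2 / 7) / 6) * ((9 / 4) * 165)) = 1122655427712 / 162380102394065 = 0.01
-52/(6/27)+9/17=-3969/17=-233.47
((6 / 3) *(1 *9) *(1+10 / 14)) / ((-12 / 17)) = -306 / 7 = -43.71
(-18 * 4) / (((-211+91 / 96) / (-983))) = -6794496 / 20165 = -336.95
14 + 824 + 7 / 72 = 60343 / 72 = 838.10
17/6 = 2.83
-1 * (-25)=25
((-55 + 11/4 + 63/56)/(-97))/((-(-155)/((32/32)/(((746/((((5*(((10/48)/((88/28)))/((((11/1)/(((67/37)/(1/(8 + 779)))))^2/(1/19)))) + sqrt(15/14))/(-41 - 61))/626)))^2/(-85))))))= -677799139942530266050264495/62065732098601124871692873517985038336 - 28429052584225*sqrt(210)/5335529193975530521669902336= -1.100e-11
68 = 68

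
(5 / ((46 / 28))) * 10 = 700 / 23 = 30.43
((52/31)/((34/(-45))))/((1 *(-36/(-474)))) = -15405/527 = -29.23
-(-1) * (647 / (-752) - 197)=-148791 / 752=-197.86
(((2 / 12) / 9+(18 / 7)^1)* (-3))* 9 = -979 / 14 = -69.93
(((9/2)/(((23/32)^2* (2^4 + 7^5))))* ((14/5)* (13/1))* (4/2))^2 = 2813375545344/1979968325017225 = 0.00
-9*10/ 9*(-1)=10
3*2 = 6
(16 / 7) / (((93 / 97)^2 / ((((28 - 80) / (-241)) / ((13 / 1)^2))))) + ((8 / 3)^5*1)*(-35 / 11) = -429.06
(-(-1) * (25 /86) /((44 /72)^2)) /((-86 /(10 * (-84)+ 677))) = 330075 /223729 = 1.48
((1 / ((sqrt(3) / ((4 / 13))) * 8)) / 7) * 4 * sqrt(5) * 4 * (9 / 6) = 4 * sqrt(15) / 91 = 0.17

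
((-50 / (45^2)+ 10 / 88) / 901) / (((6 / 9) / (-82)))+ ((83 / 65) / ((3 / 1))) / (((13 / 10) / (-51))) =-3022831429 / 180895572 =-16.71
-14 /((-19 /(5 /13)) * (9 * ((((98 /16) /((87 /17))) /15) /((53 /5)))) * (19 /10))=1229600 /558467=2.20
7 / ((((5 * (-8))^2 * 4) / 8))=7 / 800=0.01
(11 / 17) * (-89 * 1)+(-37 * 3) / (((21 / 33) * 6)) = -20625 / 238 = -86.66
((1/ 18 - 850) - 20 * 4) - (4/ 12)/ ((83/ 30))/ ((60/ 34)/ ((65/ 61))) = -84756187/ 91134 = -930.02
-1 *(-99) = 99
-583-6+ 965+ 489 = 865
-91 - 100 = -191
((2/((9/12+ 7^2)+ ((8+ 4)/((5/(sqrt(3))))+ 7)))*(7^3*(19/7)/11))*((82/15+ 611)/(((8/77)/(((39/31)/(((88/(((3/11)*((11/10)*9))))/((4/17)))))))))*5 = 24007755341115/29711085844-253826488188*sqrt(3)/7427771461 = 748.85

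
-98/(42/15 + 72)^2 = -1225/69938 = -0.02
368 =368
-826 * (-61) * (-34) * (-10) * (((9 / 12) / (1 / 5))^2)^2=3387769628.91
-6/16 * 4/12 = -0.12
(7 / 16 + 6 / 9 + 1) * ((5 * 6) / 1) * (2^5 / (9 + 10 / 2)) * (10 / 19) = 10100 / 133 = 75.94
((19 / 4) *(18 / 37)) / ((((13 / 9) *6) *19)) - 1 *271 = -521377 / 1924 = -270.99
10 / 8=5 / 4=1.25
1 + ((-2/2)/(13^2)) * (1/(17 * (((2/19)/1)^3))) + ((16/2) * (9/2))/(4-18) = -300837/160888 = -1.87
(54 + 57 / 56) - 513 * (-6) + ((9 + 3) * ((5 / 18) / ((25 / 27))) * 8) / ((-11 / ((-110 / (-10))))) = 869181 / 280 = 3104.22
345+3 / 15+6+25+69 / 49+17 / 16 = 1484389 / 3920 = 378.67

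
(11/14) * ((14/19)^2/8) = 77/1444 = 0.05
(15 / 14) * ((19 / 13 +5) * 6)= 540 / 13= 41.54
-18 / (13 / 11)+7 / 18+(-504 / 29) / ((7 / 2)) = -134413 / 6786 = -19.81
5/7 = 0.71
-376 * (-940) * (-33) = -11663520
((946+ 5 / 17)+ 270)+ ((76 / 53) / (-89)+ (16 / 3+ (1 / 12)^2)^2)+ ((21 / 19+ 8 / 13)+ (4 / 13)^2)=6655969969947167 / 5339247922944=1246.61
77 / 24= 3.21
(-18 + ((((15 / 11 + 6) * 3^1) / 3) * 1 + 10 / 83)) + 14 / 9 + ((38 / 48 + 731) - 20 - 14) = 688.83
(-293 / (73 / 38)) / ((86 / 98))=-545566 / 3139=-173.80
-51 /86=-0.59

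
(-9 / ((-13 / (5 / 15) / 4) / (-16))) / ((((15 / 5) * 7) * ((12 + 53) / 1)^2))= -64 / 384475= -0.00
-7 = -7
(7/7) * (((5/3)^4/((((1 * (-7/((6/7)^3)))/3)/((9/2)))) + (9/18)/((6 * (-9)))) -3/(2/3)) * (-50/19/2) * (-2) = -89982175/2463426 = -36.53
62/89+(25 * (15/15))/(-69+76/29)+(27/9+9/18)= 3.82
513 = 513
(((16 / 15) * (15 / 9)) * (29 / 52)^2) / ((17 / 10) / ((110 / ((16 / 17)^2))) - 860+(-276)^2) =3931675 / 535547695644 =0.00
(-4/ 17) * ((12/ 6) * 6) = -48/ 17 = -2.82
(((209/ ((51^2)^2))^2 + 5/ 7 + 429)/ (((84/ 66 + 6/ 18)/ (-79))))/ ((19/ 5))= -598176051229772731375/ 107539413758918883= -5562.39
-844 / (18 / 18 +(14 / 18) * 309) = -633 / 181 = -3.50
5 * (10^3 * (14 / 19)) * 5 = 350000 / 19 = 18421.05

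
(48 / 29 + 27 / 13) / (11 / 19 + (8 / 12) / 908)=5201478 / 807911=6.44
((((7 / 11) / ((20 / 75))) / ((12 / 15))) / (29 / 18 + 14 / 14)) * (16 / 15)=630 / 517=1.22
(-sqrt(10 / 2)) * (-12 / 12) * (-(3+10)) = -13 * sqrt(5) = -29.07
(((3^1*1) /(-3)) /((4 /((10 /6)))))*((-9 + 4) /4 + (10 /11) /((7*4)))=625 /1232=0.51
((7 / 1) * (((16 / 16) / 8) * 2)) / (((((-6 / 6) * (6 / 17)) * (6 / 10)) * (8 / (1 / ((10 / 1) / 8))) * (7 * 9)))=-17 / 1296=-0.01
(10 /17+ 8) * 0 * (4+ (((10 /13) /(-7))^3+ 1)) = 0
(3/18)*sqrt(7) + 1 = sqrt(7)/6 + 1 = 1.44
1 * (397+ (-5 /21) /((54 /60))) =74983 /189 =396.74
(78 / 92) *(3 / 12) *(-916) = -194.15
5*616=3080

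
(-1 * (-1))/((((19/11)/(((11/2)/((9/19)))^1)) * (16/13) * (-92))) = -1573/26496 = -0.06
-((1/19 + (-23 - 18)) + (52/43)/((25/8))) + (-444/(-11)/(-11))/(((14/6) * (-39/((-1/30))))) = 9121716616/224899675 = 40.56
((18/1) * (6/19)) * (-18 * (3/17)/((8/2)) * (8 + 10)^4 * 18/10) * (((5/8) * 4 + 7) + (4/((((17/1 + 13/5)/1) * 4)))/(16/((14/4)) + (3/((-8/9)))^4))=-352793449724769072/43537352495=-8103236.18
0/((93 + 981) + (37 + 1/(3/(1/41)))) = 0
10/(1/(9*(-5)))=-450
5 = 5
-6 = -6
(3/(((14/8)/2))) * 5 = 120/7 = 17.14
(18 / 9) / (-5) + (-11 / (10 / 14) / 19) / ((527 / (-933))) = 10363 / 10013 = 1.03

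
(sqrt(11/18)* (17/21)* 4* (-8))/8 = -34* sqrt(22)/63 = -2.53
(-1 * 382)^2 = 145924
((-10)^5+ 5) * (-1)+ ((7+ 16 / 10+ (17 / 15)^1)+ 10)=1500221 / 15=100014.73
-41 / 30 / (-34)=41 / 1020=0.04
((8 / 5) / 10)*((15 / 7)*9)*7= 108 / 5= 21.60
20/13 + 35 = 475/13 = 36.54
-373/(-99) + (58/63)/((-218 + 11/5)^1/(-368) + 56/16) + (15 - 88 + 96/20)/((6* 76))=5073434297/1320035640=3.84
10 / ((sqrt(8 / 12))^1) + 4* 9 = 5* sqrt(6) + 36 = 48.25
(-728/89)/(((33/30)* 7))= -1040/979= -1.06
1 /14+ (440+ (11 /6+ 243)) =14383 /21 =684.90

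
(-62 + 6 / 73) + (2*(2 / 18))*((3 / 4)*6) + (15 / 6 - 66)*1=-18165 / 146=-124.42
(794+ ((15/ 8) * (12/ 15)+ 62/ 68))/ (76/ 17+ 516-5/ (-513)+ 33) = 6945507/ 4826902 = 1.44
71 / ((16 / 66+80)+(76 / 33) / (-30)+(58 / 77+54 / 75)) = 1230075 / 1414394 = 0.87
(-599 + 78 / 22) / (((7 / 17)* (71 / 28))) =-445400 / 781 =-570.29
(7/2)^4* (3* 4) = 7203/4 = 1800.75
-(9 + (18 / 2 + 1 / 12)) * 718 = -77903 / 6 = -12983.83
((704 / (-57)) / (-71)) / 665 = 704 / 2691255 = 0.00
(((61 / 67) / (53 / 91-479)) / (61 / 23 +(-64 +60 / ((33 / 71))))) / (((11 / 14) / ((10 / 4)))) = -4468555 / 49992954768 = -0.00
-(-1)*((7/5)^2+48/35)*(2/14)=583/1225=0.48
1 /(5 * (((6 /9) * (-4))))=-3 /40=-0.08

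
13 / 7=1.86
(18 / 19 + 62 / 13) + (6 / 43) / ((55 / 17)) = 3364574 / 584155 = 5.76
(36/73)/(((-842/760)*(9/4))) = -6080/30733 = -0.20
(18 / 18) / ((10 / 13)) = 1.30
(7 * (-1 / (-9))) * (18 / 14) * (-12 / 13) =-0.92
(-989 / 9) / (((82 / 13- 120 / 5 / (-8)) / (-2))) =25714 / 1089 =23.61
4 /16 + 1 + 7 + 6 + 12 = 105 /4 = 26.25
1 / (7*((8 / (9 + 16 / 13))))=19 / 104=0.18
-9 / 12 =-3 / 4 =-0.75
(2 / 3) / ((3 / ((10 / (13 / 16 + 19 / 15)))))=1600 / 1497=1.07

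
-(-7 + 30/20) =11/2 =5.50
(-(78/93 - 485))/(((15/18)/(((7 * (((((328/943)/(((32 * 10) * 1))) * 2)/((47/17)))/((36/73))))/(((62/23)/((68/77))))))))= 105548291/49683700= 2.12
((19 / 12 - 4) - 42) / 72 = -533 / 864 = -0.62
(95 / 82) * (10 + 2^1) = 570 / 41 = 13.90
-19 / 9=-2.11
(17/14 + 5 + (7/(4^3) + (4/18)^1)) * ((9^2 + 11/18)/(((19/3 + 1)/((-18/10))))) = -38771317/295680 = -131.13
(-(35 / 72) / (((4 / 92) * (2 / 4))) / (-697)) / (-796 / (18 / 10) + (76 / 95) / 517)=-297275 / 4097668576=-0.00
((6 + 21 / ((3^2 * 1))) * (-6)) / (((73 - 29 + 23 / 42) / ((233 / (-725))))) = 19572 / 54259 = 0.36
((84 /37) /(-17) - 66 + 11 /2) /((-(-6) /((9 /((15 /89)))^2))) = -1812570351 /62900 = -28816.70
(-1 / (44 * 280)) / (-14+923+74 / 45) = -9 / 100972256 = -0.00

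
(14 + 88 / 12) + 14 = 35.33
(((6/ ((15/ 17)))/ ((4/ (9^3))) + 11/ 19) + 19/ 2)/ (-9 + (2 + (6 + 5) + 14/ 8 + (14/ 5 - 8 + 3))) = 474764/ 1349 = 351.94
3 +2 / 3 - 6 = -7 / 3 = -2.33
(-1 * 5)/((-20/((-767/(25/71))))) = -54457/100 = -544.57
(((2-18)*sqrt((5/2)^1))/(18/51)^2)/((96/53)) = -15317*sqrt(10)/432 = -112.12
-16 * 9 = -144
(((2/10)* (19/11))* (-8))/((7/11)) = -152/35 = -4.34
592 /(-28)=-148 /7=-21.14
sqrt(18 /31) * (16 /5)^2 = 768 * sqrt(62) /775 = 7.80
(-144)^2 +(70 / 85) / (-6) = 1057529 / 51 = 20735.86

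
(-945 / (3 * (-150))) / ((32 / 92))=483 / 80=6.04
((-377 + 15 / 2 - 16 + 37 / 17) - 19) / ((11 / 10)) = -68395 / 187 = -365.75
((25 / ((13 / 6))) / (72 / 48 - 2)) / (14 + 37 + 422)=-300 / 6149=-0.05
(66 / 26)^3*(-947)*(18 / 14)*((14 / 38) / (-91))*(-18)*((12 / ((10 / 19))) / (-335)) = 98.78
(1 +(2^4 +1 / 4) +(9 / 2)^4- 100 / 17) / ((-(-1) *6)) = 114629 / 1632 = 70.24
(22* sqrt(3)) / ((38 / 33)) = 363* sqrt(3) / 19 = 33.09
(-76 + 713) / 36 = 637 / 36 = 17.69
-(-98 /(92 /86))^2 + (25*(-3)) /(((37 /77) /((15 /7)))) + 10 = -8716.61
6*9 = 54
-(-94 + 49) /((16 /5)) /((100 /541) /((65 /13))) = 24345 /64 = 380.39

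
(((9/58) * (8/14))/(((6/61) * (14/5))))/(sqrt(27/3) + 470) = 915/1344266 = 0.00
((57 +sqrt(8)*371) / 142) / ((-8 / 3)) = -1113*sqrt(2) / 568 - 171 / 1136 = -2.92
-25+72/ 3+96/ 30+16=18.20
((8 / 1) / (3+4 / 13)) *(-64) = -6656 / 43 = -154.79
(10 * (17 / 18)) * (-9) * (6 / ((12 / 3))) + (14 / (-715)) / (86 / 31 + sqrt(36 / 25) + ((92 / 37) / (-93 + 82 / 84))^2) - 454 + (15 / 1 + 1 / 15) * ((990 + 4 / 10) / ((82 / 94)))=1307878373434976156093 / 79149112493493900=16524.23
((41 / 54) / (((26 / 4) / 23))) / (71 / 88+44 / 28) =580888 / 514215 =1.13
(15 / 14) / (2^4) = 15 / 224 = 0.07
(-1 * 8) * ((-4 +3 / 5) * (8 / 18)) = 544 / 45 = 12.09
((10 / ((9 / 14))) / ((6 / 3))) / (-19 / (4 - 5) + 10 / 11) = 770 / 1971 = 0.39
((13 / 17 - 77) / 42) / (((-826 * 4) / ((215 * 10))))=58050 / 49147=1.18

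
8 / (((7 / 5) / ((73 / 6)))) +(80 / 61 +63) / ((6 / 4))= 47994 / 427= 112.40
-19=-19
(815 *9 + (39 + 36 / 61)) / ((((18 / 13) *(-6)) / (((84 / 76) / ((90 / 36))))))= -1364545 / 3477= -392.45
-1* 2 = -2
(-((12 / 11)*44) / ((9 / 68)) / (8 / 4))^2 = 295936 / 9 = 32881.78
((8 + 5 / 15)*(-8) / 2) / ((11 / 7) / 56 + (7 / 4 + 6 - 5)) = -39200 / 3267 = -12.00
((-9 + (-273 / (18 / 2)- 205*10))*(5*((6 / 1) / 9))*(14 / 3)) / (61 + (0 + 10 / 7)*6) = -6142640 / 13149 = -467.16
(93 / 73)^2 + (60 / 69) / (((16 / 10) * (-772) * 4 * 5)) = 1228546507 / 756973792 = 1.62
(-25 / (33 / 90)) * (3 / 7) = -2250 / 77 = -29.22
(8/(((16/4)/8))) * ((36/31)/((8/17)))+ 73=3487/31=112.48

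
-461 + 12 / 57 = -8755 / 19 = -460.79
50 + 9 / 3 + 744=797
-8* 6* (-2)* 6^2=3456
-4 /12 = -1 /3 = -0.33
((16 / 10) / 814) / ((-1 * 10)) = -2 / 10175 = -0.00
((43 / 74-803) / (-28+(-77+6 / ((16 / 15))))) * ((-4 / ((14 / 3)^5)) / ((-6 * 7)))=1603233 / 4614193780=0.00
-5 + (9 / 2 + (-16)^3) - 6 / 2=-4099.50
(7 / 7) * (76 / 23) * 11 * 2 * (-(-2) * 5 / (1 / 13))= 217360 / 23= 9450.43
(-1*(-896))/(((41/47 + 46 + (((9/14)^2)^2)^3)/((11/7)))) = 3751776345347588096/124909963150991695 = 30.04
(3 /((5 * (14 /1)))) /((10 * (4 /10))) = 3 /280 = 0.01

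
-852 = -852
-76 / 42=-38 / 21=-1.81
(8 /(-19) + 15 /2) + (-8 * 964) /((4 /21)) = -1538275 /38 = -40480.92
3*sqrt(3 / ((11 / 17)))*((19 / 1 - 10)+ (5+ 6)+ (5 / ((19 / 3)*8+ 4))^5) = 7118207267565*sqrt(561) / 1305004248064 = 129.19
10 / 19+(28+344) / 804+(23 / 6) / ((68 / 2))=286115 / 259692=1.10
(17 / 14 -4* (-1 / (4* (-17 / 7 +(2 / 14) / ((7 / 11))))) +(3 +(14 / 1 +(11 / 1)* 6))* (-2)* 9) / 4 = -373.31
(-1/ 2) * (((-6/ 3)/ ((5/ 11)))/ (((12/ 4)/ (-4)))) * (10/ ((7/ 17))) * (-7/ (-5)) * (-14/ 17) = 1232/ 15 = 82.13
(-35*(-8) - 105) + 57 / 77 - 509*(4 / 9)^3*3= 779924 / 18711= 41.68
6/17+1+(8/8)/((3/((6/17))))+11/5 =312/85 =3.67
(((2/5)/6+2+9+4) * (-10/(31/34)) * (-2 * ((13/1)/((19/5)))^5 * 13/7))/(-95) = -92723000890000/30626868531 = -3027.51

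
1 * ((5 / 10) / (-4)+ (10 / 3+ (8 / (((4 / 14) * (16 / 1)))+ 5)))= 239 / 24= 9.96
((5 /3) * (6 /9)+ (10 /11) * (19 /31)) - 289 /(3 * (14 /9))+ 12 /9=-2531855 /42966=-58.93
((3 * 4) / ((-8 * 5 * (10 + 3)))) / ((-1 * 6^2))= 1 / 1560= 0.00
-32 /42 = -16 /21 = -0.76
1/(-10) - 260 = -2601/10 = -260.10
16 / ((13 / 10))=160 / 13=12.31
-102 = -102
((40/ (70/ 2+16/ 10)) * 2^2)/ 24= 0.18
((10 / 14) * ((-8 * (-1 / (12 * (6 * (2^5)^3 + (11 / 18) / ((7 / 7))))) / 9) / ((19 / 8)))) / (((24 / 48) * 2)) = 32 / 282408609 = 0.00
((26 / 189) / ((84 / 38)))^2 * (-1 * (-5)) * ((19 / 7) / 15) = 1159171 / 330812181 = 0.00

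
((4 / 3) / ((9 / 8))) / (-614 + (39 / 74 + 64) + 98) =-2368 / 902043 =-0.00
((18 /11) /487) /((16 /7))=63 /42856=0.00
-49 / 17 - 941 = -16046 / 17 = -943.88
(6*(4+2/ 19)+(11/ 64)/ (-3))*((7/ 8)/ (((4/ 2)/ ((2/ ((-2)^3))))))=-627529/ 233472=-2.69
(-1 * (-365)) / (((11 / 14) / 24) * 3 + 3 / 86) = 1757840 / 641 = 2742.34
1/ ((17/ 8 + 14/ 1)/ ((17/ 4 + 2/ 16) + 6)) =83/ 129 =0.64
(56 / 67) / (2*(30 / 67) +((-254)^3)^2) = 14 / 4497975764546623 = 0.00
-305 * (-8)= 2440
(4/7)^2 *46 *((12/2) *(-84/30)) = -8832/35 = -252.34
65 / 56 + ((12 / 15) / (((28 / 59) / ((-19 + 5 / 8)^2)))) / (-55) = -1131931 / 123200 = -9.19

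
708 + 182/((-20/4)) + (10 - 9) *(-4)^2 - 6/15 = 3436/5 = 687.20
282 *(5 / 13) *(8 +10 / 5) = 14100 / 13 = 1084.62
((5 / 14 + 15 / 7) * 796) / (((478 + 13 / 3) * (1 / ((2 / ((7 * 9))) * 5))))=19900 / 30387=0.65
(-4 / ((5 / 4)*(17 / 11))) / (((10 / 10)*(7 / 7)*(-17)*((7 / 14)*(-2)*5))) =-0.02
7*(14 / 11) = 98 / 11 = 8.91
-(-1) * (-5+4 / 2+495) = 492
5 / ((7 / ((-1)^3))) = -5 / 7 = -0.71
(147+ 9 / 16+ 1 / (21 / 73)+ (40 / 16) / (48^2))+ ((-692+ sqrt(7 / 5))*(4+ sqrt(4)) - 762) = -153634045 / 32256+ 6*sqrt(35) / 5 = -4755.86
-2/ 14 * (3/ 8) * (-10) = 15/ 28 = 0.54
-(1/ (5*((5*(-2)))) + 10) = -9.98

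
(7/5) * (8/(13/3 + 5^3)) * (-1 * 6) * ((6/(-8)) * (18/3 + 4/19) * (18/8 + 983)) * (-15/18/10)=-14648697/73720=-198.71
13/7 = 1.86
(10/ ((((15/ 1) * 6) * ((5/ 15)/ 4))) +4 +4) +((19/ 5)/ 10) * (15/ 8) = 2411/ 240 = 10.05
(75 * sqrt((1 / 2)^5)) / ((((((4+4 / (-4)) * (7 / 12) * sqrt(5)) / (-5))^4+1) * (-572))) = -15000 * sqrt(2) / 1258543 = -0.02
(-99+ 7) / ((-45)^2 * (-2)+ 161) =92 / 3889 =0.02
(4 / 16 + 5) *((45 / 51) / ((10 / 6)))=2.78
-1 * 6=-6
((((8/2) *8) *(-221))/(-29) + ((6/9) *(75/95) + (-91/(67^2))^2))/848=2713514214449/9415570985008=0.29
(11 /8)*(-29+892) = 1186.62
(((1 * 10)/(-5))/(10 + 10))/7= -0.01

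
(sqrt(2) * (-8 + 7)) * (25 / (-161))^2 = -625 * sqrt(2) / 25921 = -0.03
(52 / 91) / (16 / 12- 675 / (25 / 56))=-3 / 7931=-0.00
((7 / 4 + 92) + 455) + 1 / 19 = 41709 / 76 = 548.80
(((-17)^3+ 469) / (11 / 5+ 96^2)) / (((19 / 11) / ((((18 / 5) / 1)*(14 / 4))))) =-3079692 / 875729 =-3.52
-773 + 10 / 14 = -5406 / 7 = -772.29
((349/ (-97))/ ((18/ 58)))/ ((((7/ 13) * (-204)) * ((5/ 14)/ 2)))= 131573/ 222615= 0.59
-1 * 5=-5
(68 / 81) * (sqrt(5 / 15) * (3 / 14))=0.10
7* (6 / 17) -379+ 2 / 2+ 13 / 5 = -31699 / 85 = -372.93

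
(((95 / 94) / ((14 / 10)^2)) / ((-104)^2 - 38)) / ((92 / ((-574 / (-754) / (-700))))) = -3895 / 6887336176448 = -0.00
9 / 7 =1.29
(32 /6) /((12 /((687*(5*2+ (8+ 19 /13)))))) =231748 /39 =5942.26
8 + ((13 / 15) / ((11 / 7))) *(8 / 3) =4688 / 495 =9.47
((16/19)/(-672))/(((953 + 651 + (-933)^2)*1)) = -1/695930214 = -0.00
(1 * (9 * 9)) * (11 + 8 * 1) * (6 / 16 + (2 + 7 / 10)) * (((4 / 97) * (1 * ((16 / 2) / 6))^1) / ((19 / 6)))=82.17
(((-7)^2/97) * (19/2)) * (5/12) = 4655/2328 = 2.00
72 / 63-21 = -139 / 7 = -19.86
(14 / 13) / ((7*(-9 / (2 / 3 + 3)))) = -22 / 351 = -0.06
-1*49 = -49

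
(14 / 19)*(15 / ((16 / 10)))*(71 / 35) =1065 / 76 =14.01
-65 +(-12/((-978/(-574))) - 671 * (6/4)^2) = -1031329/652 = -1581.79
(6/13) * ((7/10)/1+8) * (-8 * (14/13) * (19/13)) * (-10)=1110816/2197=505.61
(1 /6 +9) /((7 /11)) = 605 /42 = 14.40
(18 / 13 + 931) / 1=12121 / 13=932.38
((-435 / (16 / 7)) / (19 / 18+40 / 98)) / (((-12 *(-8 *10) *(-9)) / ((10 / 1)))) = 49735 / 330496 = 0.15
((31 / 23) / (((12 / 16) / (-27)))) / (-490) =558 / 5635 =0.10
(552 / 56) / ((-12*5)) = -23 / 140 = -0.16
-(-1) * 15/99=5/33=0.15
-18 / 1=-18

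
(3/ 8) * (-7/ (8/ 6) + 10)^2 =1083/ 128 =8.46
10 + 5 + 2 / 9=137 / 9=15.22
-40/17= -2.35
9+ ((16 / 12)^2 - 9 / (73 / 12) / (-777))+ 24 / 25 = 49941487 / 4254075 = 11.74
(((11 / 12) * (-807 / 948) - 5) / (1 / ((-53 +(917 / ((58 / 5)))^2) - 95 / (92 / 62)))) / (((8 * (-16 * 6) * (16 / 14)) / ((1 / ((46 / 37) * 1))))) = 13012087809707 / 400581459968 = 32.48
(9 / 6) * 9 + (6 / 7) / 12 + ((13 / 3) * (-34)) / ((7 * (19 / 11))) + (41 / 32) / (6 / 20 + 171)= 725639 / 520752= 1.39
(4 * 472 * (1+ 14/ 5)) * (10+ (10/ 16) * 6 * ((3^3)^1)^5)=386043065672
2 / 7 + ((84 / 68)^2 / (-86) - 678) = -117910463 / 173978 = -677.73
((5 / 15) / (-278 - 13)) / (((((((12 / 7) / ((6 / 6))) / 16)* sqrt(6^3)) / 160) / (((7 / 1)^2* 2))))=-109760* sqrt(6) / 23571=-11.41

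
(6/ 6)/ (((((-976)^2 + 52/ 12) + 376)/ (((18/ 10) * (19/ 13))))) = 513/ 185826485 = 0.00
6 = 6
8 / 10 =4 / 5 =0.80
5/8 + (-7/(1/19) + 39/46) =-24201/184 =-131.53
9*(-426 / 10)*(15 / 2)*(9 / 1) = -25879.50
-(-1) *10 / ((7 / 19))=190 / 7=27.14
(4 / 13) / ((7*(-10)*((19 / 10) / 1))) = -4 / 1729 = -0.00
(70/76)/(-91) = -5/494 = -0.01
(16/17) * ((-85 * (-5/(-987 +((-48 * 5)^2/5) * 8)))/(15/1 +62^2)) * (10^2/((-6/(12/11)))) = -80000/3870202677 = -0.00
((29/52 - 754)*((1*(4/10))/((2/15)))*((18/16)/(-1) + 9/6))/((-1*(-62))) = -352611/25792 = -13.67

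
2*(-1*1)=-2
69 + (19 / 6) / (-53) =21923 / 318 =68.94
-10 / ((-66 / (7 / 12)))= 35 / 396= 0.09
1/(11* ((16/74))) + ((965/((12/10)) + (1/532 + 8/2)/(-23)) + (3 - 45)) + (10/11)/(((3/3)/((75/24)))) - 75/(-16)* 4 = 633142843/807576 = 784.00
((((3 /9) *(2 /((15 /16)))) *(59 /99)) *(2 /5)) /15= 3776 /334125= 0.01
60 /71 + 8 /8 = 1.85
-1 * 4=-4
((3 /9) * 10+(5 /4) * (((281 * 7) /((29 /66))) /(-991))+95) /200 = 3196469 /6897360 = 0.46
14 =14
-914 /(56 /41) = -18737 /28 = -669.18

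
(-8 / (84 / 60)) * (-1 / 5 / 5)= 8 / 35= 0.23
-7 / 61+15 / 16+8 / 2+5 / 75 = 71581 / 14640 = 4.89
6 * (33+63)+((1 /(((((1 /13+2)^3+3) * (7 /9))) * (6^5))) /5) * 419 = 457647758303 /794525760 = 576.00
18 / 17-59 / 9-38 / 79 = -72253 / 12087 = -5.98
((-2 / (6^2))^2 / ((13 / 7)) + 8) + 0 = 33703 / 4212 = 8.00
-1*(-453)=453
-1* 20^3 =-8000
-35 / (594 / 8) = -140 / 297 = -0.47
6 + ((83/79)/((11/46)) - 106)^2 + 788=8395781450/755161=11117.87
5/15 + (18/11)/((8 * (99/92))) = 190/363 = 0.52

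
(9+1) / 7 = 10 / 7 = 1.43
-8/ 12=-2/ 3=-0.67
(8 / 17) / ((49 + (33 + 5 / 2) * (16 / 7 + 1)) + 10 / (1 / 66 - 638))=0.00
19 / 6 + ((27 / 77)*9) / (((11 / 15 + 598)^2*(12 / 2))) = 3.17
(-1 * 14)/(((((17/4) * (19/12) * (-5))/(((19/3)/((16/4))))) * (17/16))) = 896/1445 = 0.62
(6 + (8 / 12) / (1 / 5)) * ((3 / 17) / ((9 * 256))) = 7 / 9792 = 0.00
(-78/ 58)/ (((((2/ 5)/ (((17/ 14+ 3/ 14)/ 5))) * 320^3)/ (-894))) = 17433/ 665190400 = 0.00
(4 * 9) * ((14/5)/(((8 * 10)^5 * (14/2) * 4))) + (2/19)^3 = 65536061731/56188928000000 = 0.00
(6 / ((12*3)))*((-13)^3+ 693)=-250.67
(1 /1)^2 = 1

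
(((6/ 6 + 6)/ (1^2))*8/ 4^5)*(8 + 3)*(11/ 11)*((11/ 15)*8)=847/ 240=3.53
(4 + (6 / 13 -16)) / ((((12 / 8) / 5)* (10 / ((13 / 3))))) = -50 / 3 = -16.67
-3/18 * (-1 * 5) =5/6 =0.83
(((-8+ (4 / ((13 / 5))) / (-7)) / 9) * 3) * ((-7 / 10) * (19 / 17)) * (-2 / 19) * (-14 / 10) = 308 / 975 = 0.32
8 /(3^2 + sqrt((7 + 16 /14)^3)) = 0.25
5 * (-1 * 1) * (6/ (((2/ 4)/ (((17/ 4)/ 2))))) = -255/ 2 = -127.50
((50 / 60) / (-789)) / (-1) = 5 / 4734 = 0.00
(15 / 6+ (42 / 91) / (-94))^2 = 9296401 / 1493284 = 6.23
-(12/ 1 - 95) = 83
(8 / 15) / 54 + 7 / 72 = 347 / 3240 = 0.11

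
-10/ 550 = -1/ 55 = -0.02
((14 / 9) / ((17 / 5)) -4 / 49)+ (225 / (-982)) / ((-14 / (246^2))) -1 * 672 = 1173444269 / 3681027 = 318.78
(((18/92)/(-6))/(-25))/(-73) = -0.00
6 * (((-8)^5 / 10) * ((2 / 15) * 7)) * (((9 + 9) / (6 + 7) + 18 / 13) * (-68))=1123024896 / 325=3455461.22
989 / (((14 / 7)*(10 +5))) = 989 / 30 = 32.97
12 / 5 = 2.40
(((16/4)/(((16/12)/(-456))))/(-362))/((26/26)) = 684/181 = 3.78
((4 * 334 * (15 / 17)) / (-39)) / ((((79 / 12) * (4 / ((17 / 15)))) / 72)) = -96192 / 1027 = -93.66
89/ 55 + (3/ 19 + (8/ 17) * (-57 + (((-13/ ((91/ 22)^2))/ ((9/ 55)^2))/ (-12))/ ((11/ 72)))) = -5427572632/ 305540235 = -17.76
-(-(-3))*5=-15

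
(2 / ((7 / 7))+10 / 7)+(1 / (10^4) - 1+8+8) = 1290007 / 70000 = 18.43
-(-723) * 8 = 5784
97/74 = 1.31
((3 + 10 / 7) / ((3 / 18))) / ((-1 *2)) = -93 / 7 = -13.29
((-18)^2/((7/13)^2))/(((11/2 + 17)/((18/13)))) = 16848/245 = 68.77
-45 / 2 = -22.50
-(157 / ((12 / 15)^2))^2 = -15405625 / 256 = -60178.22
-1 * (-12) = 12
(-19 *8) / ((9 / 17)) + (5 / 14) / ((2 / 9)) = -71947 / 252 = -285.50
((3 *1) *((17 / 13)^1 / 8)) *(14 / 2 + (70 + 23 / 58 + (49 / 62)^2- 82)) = -22620795 / 11593504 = -1.95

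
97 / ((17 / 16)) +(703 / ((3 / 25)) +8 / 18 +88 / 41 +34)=37551547 / 6273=5986.22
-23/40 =-0.58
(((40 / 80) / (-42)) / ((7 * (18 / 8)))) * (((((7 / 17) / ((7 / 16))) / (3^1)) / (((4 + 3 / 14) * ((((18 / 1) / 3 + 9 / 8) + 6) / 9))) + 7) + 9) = -8944 / 737205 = -0.01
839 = 839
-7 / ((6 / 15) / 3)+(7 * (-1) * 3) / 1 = -147 / 2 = -73.50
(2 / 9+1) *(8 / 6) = 44 / 27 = 1.63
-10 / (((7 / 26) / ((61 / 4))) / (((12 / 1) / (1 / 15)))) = -713700 / 7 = -101957.14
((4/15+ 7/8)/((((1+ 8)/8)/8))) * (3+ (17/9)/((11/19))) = 135904/2673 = 50.84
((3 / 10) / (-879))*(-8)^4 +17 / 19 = -14007 / 27835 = -0.50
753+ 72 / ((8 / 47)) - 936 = 240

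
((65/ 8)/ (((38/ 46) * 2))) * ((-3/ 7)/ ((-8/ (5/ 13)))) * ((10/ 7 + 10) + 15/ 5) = 174225/ 119168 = 1.46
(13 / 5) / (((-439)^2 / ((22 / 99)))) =26 / 8672445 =0.00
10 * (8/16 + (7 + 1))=85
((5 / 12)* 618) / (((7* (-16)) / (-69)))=35535 / 224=158.64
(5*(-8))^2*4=6400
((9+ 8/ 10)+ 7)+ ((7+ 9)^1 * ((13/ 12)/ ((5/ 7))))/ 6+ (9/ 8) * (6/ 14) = 53743/ 2520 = 21.33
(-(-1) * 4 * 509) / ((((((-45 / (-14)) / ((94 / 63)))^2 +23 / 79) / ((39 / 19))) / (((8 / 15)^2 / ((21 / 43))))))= 15644763164672 / 31699522575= 493.53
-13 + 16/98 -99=-5480/49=-111.84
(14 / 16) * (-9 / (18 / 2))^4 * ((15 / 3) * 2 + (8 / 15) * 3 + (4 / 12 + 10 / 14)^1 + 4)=14.57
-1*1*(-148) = 148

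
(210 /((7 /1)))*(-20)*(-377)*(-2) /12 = -37700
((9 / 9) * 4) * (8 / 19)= 32 / 19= 1.68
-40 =-40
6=6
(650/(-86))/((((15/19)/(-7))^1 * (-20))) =-1729/516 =-3.35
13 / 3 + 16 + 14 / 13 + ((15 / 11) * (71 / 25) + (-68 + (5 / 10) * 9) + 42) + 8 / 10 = 19661 / 4290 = 4.58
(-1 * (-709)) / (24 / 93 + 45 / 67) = 1472593 / 1931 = 762.61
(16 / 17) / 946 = 8 / 8041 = 0.00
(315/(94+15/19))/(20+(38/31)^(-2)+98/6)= 3703860/41237497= 0.09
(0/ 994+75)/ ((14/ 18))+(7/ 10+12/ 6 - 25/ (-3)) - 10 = 20467/ 210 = 97.46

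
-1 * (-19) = 19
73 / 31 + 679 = 21122 / 31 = 681.35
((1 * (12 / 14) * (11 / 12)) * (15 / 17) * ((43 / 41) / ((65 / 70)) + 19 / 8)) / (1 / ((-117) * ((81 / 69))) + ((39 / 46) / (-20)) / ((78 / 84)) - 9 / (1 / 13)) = -4053003075 / 195268255252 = -0.02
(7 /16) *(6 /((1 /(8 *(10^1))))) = 210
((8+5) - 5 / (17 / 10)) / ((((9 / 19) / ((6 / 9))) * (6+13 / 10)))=7220 / 3723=1.94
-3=-3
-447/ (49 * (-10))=447/ 490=0.91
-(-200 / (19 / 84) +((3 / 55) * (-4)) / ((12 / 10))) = 184838 / 209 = 884.39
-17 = -17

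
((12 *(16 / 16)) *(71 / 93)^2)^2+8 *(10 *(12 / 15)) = 938534992 / 8311689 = 112.92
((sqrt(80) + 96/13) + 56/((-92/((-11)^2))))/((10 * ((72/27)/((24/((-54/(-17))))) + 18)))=-168419/466440 + 17 * sqrt(5)/780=-0.31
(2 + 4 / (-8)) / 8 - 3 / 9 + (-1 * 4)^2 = 761 / 48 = 15.85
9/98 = 0.09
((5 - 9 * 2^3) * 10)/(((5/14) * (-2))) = 938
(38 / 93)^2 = 1444 / 8649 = 0.17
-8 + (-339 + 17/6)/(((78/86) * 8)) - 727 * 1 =-1462651/1872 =-781.33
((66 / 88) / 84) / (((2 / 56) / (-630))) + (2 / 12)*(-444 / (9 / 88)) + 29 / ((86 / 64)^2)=-28788763 / 33282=-864.99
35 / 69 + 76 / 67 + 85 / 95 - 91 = -7770385 / 87837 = -88.46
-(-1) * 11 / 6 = 11 / 6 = 1.83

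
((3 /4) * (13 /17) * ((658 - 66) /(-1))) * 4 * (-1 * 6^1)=138528 /17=8148.71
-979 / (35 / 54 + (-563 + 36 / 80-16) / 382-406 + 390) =201948120 / 3479197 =58.04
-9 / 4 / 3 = -3 / 4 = -0.75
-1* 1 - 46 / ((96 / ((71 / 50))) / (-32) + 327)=-26333 / 23067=-1.14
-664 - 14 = -678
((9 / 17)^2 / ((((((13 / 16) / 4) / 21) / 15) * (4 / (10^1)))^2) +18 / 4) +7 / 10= 1028766069866 / 244205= 4212715.01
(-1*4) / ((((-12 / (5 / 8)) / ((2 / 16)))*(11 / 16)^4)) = 5120 / 43923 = 0.12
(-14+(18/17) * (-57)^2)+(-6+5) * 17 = 57955/17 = 3409.12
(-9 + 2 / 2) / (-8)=1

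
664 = 664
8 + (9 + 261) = 278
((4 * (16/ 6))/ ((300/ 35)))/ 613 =56/ 27585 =0.00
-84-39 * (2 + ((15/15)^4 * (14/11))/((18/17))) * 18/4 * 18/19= -128823/209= -616.38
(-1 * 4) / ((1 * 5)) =-4 / 5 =-0.80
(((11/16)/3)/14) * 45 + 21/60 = 1217/1120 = 1.09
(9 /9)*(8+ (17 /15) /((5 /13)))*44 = 36124 /75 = 481.65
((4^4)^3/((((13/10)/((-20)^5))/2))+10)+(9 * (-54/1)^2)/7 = -7516192767657918/91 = -82595524919317.78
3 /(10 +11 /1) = 1 /7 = 0.14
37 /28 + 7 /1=233 /28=8.32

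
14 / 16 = 7 / 8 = 0.88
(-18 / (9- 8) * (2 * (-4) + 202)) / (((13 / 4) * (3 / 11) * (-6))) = 8536 / 13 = 656.62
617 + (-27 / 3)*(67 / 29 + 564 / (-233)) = 4175774 / 6757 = 617.99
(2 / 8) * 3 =3 / 4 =0.75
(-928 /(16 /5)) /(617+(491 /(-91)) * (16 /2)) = -26390 /52219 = -0.51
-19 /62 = -0.31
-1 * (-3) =3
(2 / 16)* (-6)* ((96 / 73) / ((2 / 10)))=-360 / 73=-4.93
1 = 1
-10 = -10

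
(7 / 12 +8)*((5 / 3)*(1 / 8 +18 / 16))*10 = 178.82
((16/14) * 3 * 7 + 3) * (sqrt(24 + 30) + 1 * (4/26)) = 54/13 + 81 * sqrt(6) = 202.56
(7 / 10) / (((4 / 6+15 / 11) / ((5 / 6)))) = 0.29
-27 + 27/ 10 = -243/ 10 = -24.30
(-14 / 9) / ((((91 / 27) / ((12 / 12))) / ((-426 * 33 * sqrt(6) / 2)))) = 42174 * sqrt(6) / 13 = 7946.52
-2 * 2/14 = -2/7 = -0.29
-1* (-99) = 99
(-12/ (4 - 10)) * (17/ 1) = 34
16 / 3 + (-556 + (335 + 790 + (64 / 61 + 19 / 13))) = 1372312 / 2379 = 576.84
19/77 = 0.25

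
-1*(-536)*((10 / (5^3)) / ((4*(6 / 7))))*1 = 938 / 75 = 12.51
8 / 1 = 8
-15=-15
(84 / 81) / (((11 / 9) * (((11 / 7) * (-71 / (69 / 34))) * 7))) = -322 / 146047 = -0.00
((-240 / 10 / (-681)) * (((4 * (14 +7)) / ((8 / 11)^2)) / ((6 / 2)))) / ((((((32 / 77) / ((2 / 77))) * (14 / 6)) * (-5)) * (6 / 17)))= -2057 / 72640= -0.03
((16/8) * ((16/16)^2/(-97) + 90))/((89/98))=1710884/8633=198.18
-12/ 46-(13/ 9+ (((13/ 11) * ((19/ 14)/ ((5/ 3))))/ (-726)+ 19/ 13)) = -1587324803/ 501440940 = -3.17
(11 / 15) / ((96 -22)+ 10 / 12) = 22 / 2245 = 0.01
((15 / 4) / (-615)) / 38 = -1 / 6232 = -0.00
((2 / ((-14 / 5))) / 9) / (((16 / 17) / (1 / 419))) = -85 / 422352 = -0.00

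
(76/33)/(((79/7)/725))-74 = 192782/2607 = 73.95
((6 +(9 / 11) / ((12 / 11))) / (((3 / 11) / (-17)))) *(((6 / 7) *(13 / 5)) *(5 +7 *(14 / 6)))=-700128 / 35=-20003.66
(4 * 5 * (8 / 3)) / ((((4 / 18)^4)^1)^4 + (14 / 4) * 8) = 24706935851357880 / 12971141321979271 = 1.90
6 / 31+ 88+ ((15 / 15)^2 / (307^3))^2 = 2288910245363160797 / 25953261743327719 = 88.19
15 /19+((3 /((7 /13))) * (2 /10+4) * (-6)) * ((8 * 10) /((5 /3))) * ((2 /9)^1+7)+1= -924734 /19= -48670.21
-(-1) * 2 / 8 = 1 / 4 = 0.25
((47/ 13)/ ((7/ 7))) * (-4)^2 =752/ 13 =57.85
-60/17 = -3.53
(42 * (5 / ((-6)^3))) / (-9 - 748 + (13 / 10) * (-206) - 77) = 25 / 28332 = 0.00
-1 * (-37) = 37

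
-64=-64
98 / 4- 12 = 12.50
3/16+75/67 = 1401/1072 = 1.31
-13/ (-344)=13/ 344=0.04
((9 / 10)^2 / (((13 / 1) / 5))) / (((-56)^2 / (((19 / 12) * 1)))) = 513 / 3261440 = 0.00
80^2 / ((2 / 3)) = 9600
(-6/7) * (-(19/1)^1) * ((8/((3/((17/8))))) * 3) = 1938/7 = 276.86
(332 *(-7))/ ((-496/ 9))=5229/ 124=42.17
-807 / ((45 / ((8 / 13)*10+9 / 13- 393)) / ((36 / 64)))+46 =204949 / 52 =3941.33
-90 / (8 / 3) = -135 / 4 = -33.75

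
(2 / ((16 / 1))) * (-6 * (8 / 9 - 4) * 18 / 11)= 42 / 11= 3.82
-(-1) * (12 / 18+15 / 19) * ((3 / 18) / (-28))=-83 / 9576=-0.01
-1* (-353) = 353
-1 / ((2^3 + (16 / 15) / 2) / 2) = -0.23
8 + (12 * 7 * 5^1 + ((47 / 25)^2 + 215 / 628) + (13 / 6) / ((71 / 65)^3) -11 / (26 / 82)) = 2185171711395433 / 5478722632500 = 398.85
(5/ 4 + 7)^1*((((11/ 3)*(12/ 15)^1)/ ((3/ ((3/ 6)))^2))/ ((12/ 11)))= 1331/ 2160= 0.62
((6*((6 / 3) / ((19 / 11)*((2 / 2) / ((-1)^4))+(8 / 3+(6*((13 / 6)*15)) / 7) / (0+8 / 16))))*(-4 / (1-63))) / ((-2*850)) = -1386 / 191050675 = -0.00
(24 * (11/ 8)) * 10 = 330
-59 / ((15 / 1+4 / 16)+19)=-1.72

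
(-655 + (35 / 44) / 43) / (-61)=1239225 / 115412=10.74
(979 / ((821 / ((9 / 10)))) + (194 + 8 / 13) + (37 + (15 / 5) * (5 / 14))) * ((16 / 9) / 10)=698577784 / 16809975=41.56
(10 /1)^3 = 1000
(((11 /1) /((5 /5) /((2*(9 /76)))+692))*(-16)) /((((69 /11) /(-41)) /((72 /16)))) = 535788 /72059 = 7.44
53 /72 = 0.74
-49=-49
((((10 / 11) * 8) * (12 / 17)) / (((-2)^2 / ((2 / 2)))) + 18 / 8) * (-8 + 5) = -7929 / 748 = -10.60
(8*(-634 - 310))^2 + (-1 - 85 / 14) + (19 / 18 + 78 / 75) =57032699.02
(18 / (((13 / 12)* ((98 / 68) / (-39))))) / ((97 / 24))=-528768 / 4753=-111.25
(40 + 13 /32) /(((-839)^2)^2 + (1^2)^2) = 1293 /15856152775744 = 0.00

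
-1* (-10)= 10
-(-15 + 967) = -952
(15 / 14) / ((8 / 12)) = 45 / 28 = 1.61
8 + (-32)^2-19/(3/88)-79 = 1187/3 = 395.67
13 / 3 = 4.33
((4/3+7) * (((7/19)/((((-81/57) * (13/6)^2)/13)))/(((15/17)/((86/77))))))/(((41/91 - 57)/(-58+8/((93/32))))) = -525822920/71068833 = -7.40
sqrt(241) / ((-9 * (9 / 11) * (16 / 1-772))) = 11 * sqrt(241) / 61236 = 0.00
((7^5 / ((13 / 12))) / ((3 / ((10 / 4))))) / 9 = 168070 / 117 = 1436.50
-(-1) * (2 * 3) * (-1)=-6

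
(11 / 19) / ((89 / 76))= 0.49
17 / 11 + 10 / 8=123 / 44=2.80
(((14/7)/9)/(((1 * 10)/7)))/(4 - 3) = 7/45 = 0.16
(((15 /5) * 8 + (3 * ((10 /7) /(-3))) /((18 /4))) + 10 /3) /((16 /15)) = 4255 /168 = 25.33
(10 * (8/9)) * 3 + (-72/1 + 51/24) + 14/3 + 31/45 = -13627/360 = -37.85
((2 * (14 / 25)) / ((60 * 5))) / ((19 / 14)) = 98 / 35625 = 0.00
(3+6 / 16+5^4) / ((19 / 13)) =65351 / 152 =429.94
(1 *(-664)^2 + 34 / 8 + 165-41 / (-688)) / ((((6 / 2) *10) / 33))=3337982263 / 6880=485171.84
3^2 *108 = 972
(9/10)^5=59049/100000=0.59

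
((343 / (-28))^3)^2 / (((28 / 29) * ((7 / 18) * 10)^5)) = 201464618229 / 51200000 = 3934.86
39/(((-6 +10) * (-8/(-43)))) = 52.41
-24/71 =-0.34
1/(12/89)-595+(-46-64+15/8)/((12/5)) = -60733/96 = -632.64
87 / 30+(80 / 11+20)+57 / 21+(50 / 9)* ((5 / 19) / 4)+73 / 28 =9443281 / 263340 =35.86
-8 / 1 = -8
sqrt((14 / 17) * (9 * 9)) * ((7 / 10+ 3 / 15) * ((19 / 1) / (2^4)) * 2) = 1539 * sqrt(238) / 1360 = 17.46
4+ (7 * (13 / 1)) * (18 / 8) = 835 / 4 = 208.75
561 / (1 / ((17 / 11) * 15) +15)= 143055 / 3836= 37.29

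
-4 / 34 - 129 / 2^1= -2197 / 34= -64.62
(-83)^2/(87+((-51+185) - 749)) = -6889/528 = -13.05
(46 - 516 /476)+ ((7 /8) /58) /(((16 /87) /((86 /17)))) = 690481 /15232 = 45.33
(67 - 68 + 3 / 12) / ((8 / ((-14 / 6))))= 7 / 32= 0.22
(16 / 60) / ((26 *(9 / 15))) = 2 / 117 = 0.02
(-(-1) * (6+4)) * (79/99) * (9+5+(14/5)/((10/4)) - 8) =28124/495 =56.82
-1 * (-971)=971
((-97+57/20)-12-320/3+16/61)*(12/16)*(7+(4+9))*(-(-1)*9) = -7001541/244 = -28694.84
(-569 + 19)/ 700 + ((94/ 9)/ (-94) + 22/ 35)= -169/ 630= -0.27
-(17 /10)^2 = -289 /100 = -2.89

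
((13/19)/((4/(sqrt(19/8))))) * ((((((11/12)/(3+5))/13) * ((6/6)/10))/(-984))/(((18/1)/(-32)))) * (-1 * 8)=-11 * sqrt(38)/20191680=-0.00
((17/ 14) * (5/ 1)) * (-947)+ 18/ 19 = -1529153/ 266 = -5748.70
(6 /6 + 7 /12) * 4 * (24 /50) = 76 /25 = 3.04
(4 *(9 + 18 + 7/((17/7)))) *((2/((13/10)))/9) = 40640/1989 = 20.43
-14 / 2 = -7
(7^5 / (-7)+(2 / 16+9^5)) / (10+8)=453185 / 144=3147.12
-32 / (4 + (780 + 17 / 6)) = -192 / 4721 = -0.04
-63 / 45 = -7 / 5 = -1.40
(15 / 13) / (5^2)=3 / 65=0.05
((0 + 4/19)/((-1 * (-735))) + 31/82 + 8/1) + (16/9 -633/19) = -79562521/3435390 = -23.16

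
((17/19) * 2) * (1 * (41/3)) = 1394/57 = 24.46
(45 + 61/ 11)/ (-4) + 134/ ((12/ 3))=459/ 22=20.86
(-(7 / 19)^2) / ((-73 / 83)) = 4067 / 26353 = 0.15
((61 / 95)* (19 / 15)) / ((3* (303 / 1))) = 61 / 68175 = 0.00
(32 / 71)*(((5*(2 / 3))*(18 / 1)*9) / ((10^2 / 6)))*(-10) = -10368 / 71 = -146.03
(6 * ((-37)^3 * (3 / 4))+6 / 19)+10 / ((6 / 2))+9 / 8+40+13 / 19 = -5469433 / 24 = -227893.04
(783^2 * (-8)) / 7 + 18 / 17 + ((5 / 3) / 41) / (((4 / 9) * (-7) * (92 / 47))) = -700672.09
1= 1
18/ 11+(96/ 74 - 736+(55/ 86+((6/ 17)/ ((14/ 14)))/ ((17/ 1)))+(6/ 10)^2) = -185126721173/ 252889450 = -732.05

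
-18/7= -2.57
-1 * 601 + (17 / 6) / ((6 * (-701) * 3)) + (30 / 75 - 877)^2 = 767826.56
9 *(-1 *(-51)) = 459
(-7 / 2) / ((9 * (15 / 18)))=-7 / 15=-0.47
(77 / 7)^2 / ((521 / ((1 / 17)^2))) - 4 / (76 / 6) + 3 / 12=-743649 / 11443244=-0.06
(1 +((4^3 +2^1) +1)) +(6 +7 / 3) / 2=433 / 6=72.17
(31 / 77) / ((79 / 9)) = 279 / 6083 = 0.05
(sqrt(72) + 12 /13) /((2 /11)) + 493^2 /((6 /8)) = 33 * sqrt(2) + 12638746 /39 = 324117.08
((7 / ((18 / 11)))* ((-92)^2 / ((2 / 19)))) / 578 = 1547854 / 2601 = 595.10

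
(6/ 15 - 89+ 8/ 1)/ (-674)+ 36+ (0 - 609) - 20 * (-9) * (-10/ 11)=-27302677/ 37070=-736.52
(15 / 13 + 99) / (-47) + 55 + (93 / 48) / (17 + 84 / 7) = 15007533 / 283504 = 52.94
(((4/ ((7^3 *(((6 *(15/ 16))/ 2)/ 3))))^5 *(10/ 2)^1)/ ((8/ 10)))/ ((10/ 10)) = 268435456/ 144207180864518625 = 0.00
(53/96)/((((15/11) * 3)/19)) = 2.56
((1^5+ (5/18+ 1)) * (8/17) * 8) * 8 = 10496/153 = 68.60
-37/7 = -5.29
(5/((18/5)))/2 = 25/36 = 0.69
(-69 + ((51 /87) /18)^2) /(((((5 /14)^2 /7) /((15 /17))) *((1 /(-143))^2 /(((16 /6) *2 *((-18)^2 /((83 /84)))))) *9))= -236313004221502208 /17799765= -13276186748.62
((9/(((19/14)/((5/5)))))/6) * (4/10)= 42/95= 0.44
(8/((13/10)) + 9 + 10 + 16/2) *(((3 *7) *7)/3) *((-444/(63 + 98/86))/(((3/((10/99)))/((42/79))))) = -1344013160/6676527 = -201.30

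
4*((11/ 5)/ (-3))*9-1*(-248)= 221.60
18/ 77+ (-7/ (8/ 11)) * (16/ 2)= -5911/ 77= -76.77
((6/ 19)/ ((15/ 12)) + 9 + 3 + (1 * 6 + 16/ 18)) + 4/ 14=116272/ 5985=19.43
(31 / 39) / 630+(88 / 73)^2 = 1.45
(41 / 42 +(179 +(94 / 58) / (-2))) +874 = 641378 / 609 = 1053.17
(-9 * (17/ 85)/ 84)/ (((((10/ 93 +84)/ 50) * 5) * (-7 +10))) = -93/ 109508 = -0.00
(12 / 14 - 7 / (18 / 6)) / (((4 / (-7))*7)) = 31 / 84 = 0.37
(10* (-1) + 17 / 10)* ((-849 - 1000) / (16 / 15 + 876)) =17.50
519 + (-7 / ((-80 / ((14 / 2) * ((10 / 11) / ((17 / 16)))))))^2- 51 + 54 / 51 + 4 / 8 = 32859213 / 69938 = 469.83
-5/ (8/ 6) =-15/ 4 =-3.75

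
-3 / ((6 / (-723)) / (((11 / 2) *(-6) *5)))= -59647.50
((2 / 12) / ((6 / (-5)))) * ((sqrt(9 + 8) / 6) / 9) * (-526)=1315 * sqrt(17) / 972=5.58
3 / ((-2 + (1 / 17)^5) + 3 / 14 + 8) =59633994 / 123527573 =0.48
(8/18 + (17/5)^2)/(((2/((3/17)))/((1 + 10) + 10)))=18907/850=22.24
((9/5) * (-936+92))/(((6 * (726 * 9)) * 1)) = -211/5445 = -0.04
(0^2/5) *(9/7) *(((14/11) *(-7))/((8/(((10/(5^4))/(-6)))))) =0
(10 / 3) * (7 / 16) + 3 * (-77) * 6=-33229 / 24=-1384.54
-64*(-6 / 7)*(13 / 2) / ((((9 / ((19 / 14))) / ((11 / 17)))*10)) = 43472 / 12495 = 3.48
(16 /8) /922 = 1 /461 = 0.00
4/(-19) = -4/19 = -0.21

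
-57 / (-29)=57 / 29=1.97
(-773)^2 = 597529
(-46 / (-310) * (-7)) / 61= -161 / 9455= -0.02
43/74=0.58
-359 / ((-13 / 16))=5744 / 13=441.85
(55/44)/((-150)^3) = -1/2700000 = -0.00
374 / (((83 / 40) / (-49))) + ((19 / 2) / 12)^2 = -422201077 / 47808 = -8831.18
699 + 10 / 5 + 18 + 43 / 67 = 48216 / 67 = 719.64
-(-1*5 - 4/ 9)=49/ 9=5.44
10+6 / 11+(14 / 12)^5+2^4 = 2455469 / 85536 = 28.71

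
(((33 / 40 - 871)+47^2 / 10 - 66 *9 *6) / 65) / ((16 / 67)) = -11291577 / 41600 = -271.43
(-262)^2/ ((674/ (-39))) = -1338558/ 337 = -3971.98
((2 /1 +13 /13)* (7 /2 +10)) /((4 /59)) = 4779 /8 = 597.38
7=7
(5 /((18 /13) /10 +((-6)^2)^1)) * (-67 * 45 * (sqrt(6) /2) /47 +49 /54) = 15925 /126846 - 108875 * sqrt(6) /24534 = -10.74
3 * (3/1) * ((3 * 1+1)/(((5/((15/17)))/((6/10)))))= 324/85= 3.81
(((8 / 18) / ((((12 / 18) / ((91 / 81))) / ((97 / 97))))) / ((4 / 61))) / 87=5551 / 42282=0.13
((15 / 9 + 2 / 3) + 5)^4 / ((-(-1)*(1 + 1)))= 117128 / 81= 1446.02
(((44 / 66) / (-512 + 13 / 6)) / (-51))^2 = 16 / 24338808081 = 0.00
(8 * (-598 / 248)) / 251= -598 / 7781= -0.08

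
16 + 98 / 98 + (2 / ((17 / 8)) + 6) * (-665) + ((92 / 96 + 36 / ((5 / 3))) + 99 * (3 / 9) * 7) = -8864461 / 2040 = -4345.32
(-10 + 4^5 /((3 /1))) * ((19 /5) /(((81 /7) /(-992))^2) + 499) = 926938079326 /98415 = 9418666.66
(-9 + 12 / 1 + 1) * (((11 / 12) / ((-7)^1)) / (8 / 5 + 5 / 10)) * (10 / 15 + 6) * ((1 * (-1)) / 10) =220 / 1323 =0.17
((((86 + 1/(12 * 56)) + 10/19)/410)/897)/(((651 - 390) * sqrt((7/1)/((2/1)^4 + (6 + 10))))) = 1104787 * sqrt(14)/2144755201680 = 0.00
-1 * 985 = -985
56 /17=3.29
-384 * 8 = -3072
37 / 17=2.18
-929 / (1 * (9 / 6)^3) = -7432 / 27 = -275.26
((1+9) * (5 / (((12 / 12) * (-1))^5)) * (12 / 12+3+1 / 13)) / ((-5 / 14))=7420 / 13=570.77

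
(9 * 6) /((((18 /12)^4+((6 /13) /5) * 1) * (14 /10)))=93600 /12509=7.48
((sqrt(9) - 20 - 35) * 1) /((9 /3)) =-52 /3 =-17.33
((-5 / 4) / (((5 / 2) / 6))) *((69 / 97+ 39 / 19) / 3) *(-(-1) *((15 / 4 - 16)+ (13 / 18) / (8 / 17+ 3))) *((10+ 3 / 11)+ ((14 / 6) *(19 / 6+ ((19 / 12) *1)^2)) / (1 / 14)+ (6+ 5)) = 3553327719937 / 516718224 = 6876.72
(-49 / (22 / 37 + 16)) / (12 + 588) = -1813 / 368400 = -0.00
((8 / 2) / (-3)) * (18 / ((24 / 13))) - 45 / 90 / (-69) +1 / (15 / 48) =-6757 / 690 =-9.79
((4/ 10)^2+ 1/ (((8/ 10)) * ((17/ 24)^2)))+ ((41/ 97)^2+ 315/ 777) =8137909448/ 2515260925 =3.24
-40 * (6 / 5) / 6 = -8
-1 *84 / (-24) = 7 / 2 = 3.50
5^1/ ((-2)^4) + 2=37/ 16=2.31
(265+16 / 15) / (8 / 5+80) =3991 / 1224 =3.26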